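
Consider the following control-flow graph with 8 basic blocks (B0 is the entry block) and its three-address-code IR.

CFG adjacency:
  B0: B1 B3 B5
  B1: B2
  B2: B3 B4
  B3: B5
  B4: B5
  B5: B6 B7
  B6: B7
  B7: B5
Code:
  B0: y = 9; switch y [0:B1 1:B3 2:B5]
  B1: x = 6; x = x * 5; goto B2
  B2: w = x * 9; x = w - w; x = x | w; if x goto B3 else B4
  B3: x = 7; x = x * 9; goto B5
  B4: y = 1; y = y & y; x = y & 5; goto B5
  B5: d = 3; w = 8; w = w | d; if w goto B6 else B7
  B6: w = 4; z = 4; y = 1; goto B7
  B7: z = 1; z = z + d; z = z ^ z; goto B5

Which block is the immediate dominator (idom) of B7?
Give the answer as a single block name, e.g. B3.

Answer: B5

Working:
idom tree: B1←B0 B2←B1 B3←B0 B4←B2 B5←B0 B6←B5 B7←B5
Dom∩ at merges:
  B3: preds {B0,B2}: {B0} ∩ {B0,B1,B2} = {B0}; idom=B0
  B5: preds {B0,B3,B4,B7}: {B0} ∩ {B0,B3} ∩ {B0,B1,B2,B4} ∩ {B0,B5,B7} = {B0}; idom=B0
  B7: preds {B5,B6}: {B0,B5} ∩ {B0,B5,B6} = {B0,B5}; idom=B5

idom(B7) = B5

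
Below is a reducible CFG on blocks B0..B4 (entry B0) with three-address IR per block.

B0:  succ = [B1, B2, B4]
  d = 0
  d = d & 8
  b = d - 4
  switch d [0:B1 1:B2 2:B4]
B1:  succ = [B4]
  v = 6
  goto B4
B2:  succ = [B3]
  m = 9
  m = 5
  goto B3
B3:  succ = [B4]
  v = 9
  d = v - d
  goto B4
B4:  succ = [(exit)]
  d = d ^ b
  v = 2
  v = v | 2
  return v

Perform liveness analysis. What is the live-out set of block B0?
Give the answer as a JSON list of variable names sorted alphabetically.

Block summaries:
  B0: def={b,d} ue=∅
  B1: def={v} ue=∅
  B2: def={m} ue=∅
  B3: def={d,v} ue={d}
  B4: def={d,v} ue={b,d}

Live sets:
  B0 li=∅ lo={b,d}
  B1 li={b,d} lo={b,d}
  B2 li={b,d} lo={b,d}
  B3 li={b,d} lo={b,d}
  B4 li={b,d} lo=∅

live-out(B0) = ["b", "d"]

Answer: ["b", "d"]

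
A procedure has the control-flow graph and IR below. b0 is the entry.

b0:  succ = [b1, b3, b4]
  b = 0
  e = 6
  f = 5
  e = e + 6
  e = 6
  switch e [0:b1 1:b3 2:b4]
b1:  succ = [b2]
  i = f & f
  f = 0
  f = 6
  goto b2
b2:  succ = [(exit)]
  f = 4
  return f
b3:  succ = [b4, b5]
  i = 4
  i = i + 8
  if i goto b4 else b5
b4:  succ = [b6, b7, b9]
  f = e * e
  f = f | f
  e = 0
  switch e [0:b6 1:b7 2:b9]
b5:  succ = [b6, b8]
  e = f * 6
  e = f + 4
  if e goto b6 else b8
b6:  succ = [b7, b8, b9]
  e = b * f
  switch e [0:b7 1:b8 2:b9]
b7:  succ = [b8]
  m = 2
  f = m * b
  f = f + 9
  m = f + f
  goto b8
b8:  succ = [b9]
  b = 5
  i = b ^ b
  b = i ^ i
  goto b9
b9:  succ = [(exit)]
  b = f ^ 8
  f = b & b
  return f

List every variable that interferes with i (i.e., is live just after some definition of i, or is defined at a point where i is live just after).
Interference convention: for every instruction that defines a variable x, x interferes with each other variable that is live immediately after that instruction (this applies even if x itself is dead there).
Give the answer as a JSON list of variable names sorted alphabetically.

Answer: ["b", "e", "f"]

Working:
def/use:
  b0: {b,e,f} / ∅
  b1: {f,i} / {f}
  b2: {f} / ∅
  b3: {i} / ∅
  b4: {e,f} / {e}
  b5: {e} / {f}
  b6: {e} / {b,f}
  b7: {f,m} / {b}
  b8: {b,i} / ∅
  b9: {b,f} / {f}

Liveness:
  b0: in=∅ out={b,e,f}
  b1: in={f} out=∅
  b2: in=∅ out=∅
  b3: in={b,e,f} out={b,e,f}
  b4: in={b,e} out={b,f}
  b5: in={b,f} out={b,f}
  b6: in={b,f} out={b,f}
  b7: in={b} out={f}
  b8: in={f} out={f}
  b9: in={f} out=∅

Interfere edges:
  b — {e,f,i,m}
  e — {b,f,i}
  f — {b,e,i,m}
  i — {b,e,f}
  m — {b,f}

N(i) = ["b", "e", "f"]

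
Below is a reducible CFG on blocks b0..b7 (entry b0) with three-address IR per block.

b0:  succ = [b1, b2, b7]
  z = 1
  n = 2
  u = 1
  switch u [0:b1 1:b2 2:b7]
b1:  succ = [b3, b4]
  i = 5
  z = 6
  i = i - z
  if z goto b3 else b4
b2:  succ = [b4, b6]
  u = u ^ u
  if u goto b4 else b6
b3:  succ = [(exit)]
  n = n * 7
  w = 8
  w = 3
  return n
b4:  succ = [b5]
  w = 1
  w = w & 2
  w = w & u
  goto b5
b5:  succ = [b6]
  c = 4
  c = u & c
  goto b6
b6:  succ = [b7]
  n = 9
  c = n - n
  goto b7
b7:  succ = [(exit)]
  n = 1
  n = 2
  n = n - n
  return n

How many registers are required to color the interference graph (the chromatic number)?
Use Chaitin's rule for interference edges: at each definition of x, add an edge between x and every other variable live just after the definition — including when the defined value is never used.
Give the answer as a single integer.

Per-block:
  b0: {n,u,z} / ∅
  b1: {i,z} / ∅
  b2: {u} / {u}
  b3: {n,w} / {n}
  b4: {w} / {u}
  b5: {c} / {u}
  b6: {c,n} / ∅
  b7: {n} / ∅

Liveness:
  b0 li=∅ lo={n,u}
  b1 li={n,u} lo={n,u}
  b2 li={u} lo={u}
  b3 li={n} lo=∅
  b4 li={u} lo={u}
  b5 li={u} lo=∅
  b6 li=∅ lo=∅
  b7 li=∅ lo=∅

Conflict graph:
  c: {u}
  i: {n,u,z}
  n: {i,u,w,z}
  u: {c,i,n,w,z}
  w: {n,u}
  z: {i,n,u}

Colouring:
  {i,n,u,z} pairwise interfere (4-clique) ⇒ χ ≥ 4
  assign c→r1 i→r2 n→r1 u→r0 w→r2 z→r3 — no edge inside a register ⇒ χ ≤ 4
  χ = 4

Answer: 4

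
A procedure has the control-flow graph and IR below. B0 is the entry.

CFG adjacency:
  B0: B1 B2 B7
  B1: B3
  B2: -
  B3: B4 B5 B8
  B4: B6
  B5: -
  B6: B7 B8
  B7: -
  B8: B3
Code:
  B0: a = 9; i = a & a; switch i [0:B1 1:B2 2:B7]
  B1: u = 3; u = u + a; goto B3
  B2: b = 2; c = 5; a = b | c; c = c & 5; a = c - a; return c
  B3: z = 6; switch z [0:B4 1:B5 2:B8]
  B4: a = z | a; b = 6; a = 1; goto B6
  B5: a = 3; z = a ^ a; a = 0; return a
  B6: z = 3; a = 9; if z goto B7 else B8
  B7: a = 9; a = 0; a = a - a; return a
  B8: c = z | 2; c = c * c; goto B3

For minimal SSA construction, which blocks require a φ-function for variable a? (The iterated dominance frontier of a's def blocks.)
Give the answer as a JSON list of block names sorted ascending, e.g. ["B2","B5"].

Answer: ["B3", "B7", "B8"]

Derivation:
idom tree: B1←B0 B2←B0 B3←B1 B4←B3 B5←B3 B6←B4 B7←B0 B8←B3
Join-block Dom:
  B3: preds {B1,B8}: {B0,B1} ∩ {B0,B1,B3,B8} = {B0,B1}; idom=B1
  B7: preds {B0,B6}: {B0} ∩ {B0,B1,B3,B4,B6} = {B0}; idom=B0
  B8: preds {B3,B6}: {B0,B1,B3} ∩ {B0,B1,B3,B4,B6} = {B0,B1,B3}; idom=B3

Frontier:
  B3←B1: walk · to B1
  B3←B8: walk B8→B3 to B1
  B7←B0: walk · to B0
  B7←B6: walk B6→B4→B3→B1 to B0
  B8←B3: walk · to B3
  B8←B6: walk B6→B4 to B3
  B0: DF=∅
  B1: DF={B7}
  B2: DF=∅
  B3: DF={B3,B7}
  B4: DF={B7,B8}
  B5: DF=∅
  B6: DF={B7,B8}
  B7: DF=∅
  B8: DF={B3}

φ for a: defs {B0,B2,B4,B5,B6,B7}
  DF⁺ = {B3,B7,B8}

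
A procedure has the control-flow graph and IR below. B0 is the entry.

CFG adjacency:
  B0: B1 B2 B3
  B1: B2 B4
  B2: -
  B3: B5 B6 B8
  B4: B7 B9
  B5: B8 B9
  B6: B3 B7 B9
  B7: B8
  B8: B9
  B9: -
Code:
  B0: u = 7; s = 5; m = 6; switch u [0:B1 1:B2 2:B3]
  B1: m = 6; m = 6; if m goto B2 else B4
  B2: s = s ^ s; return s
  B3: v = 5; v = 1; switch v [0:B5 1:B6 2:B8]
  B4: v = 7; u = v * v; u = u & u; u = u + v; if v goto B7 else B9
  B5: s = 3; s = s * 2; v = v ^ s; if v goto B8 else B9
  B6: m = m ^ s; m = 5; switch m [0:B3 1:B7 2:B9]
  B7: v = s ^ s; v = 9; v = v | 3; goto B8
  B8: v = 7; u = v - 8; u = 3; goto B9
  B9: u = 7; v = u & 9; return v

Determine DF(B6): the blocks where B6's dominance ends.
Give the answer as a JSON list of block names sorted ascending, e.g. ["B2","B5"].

idom tree: B1←B0 B2←B0 B3←B0 B4←B1 B5←B3 B6←B3 B7←B0 B8←B0 B9←B0
Dom∩ at merges:
  B2: preds {B0,B1}: {B0} ∩ {B0,B1} = {B0}; idom=B0
  B3: preds {B0,B6}: {B0} ∩ {B0,B3,B6} = {B0}; idom=B0
  B7: preds {B4,B6}: {B0,B1,B4} ∩ {B0,B3,B6} = {B0}; idom=B0
  B8: preds {B3,B5,B7}: {B0,B3} ∩ {B0,B3,B5} ∩ {B0,B7} = {B0}; idom=B0
  B9: preds {B4,B5,B6,B8}: {B0,B1,B4} ∩ {B0,B3,B5} ∩ {B0,B3,B6} ∩ {B0,B8} = {B0}; idom=B0

DF derivation:
  join B2 pred B0: · stop@B0
  join B2 pred B1: B1 stop@B0
  join B3 pred B0: · stop@B0
  join B3 pred B6: B6→B3 stop@B0
  join B7 pred B4: B4→B1 stop@B0
  join B7 pred B6: B6→B3 stop@B0
  join B8 pred B3: B3 stop@B0
  join B8 pred B5: B5→B3 stop@B0
  join B8 pred B7: B7 stop@B0
  join B9 pred B4: B4→B1 stop@B0
  join B9 pred B5: B5→B3 stop@B0
  join B9 pred B6: B6→B3 stop@B0
  join B9 pred B8: B8 stop@B0
  DF(B0)=∅
  DF(B1)={B2,B7,B9}
  DF(B2)=∅
  DF(B3)={B3,B7,B8,B9}
  DF(B4)={B7,B9}
  DF(B5)={B8,B9}
  DF(B6)={B3,B7,B9}
  DF(B7)={B8}
  DF(B8)={B9}
  DF(B9)=∅

DF(B6) = ["B3", "B7", "B9"]

Answer: ["B3", "B7", "B9"]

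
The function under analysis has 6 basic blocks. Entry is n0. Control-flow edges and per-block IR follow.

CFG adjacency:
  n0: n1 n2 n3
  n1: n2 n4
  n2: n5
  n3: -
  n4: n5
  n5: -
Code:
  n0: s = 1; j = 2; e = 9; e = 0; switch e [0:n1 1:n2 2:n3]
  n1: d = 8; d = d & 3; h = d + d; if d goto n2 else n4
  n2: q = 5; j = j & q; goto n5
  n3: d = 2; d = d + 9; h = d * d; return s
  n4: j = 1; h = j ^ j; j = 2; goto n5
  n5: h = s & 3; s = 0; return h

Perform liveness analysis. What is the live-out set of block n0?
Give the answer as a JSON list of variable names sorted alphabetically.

Answer: ["j", "s"]

Derivation:
Per-block:
  n0: def={e,j,s} ue=∅
  n1: def={d,h} ue=∅
  n2: def={j,q} ue={j}
  n3: def={d,h} ue={s}
  n4: def={h,j} ue=∅
  n5: def={h,s} ue={s}

Backward fixpoint:
  n0: in=∅ out={j,s}
  n1: in={j,s} out={j,s}
  n2: in={j,s} out={s}
  n3: in={s} out=∅
  n4: in={s} out={s}
  n5: in={s} out=∅

live-out(n0) = ["j", "s"]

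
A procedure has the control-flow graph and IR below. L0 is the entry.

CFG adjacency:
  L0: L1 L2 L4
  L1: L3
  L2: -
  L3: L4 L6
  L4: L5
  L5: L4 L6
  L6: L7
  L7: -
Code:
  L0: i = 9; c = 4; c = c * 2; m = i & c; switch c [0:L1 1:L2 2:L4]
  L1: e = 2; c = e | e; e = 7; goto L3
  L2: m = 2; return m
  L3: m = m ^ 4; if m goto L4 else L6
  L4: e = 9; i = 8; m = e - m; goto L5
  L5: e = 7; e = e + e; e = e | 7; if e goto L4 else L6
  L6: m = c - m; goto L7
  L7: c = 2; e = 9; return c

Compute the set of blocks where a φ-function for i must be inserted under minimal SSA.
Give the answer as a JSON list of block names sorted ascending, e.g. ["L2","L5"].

idom tree: L1←L0 L2←L0 L3←L1 L4←L0 L5←L4 L6←L0 L7←L6
Dom∩ at merges:
  L4: preds {L0,L3,L5}: {L0} ∩ {L0,L1,L3} ∩ {L0,L4,L5} = {L0}; idom=L0
  L6: preds {L3,L5}: {L0,L1,L3} ∩ {L0,L4,L5} = {L0}; idom=L0

DF derivation:
  join L4 pred L0: · stop@L0
  join L4 pred L3: L3→L1 stop@L0
  join L4 pred L5: L5→L4 stop@L0
  join L6 pred L3: L3→L1 stop@L0
  join L6 pred L5: L5→L4 stop@L0
  DF(L0)=∅
  DF(L1)={L4,L6}
  DF(L2)=∅
  DF(L3)={L4,L6}
  DF(L4)={L4,L6}
  DF(L5)={L4,L6}
  DF(L6)=∅
  DF(L7)=∅

φ for i: defs {L0,L4}
  DF⁺ = {L4,L6}

Answer: ["L4", "L6"]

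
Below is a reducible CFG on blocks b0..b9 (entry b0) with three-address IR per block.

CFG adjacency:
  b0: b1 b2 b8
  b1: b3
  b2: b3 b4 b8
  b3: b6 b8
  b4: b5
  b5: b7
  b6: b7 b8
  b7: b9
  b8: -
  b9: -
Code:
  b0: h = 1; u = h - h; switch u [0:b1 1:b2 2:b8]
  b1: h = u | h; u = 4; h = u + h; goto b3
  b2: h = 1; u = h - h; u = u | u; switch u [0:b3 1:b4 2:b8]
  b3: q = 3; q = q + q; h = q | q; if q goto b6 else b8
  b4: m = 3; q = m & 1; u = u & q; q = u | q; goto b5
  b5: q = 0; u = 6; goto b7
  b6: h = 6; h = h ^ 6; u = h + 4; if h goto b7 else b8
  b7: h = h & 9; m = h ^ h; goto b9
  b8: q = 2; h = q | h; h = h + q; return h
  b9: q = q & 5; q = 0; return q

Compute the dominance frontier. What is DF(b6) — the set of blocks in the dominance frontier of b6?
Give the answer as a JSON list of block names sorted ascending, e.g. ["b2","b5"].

idom tree: b1←b0 b2←b0 b3←b0 b4←b2 b5←b4 b6←b3 b7←b0 b8←b0 b9←b7
Dom at joins:
  b3: preds {b1,b2}: {b0,b1} ∩ {b0,b2} = {b0}; idom=b0
  b7: preds {b5,b6}: {b0,b2,b4,b5} ∩ {b0,b3,b6} = {b0}; idom=b0
  b8: preds {b0,b2,b3,b6}: {b0} ∩ {b0,b2} ∩ {b0,b3} ∩ {b0,b3,b6} = {b0}; idom=b0

Frontier:
  join b3 pred b1: b1 stop@b0
  join b3 pred b2: b2 stop@b0
  join b7 pred b5: b5→b4→b2 stop@b0
  join b7 pred b6: b6→b3 stop@b0
  join b8 pred b0: · stop@b0
  join b8 pred b2: b2 stop@b0
  join b8 pred b3: b3 stop@b0
  join b8 pred b6: b6→b3 stop@b0
  b0: DF=∅
  b1: DF={b3}
  b2: DF={b3,b7,b8}
  b3: DF={b7,b8}
  b4: DF={b7}
  b5: DF={b7}
  b6: DF={b7,b8}
  b7: DF=∅
  b8: DF=∅
  b9: DF=∅

DF(b6) = ["b7", "b8"]

Answer: ["b7", "b8"]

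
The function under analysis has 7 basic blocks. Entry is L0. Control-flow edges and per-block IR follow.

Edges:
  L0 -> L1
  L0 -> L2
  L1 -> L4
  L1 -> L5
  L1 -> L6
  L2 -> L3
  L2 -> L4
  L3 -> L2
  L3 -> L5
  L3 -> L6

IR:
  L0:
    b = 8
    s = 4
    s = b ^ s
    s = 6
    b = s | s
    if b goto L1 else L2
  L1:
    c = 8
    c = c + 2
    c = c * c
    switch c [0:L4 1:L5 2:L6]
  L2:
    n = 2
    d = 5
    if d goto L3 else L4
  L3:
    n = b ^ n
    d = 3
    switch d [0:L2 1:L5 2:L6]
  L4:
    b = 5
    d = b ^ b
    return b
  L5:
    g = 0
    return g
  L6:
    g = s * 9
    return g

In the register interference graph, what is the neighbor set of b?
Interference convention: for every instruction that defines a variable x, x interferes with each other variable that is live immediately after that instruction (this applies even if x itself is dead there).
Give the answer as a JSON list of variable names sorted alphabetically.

Answer: ["d", "n", "s"]

Working:
def/use:
  L0: {b,s} / ∅
  L1: {c} / ∅
  L2: {d,n} / ∅
  L3: {d,n} / {b,n}
  L4: {b,d} / ∅
  L5: {g} / ∅
  L6: {g} / {s}

Liveness:
  L0 li=∅ lo={b,s}
  L1 li={s} lo={s}
  L2 li={b,s} lo={b,n,s}
  L3 li={b,n,s} lo={b,s}
  L4 li=∅ lo=∅
  L5 li=∅ lo=∅
  L6 li={s} lo=∅

Interference:
  b: {d,n,s}
  c: {s}
  d: {b,n,s}
  g: ∅
  n: {b,d,s}
  s: {b,c,d,n}

N(b) = ["d", "n", "s"]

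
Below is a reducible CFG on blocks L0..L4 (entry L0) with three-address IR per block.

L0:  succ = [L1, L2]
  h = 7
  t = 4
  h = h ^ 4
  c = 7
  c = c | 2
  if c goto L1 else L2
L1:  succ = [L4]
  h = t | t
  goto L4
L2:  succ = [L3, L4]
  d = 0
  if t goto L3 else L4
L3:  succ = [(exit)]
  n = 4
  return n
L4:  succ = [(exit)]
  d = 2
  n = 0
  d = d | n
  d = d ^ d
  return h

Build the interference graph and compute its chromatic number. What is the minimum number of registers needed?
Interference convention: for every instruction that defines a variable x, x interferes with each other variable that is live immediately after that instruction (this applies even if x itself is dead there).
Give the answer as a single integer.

Answer: 3

Analysis:
Block summaries:
  L0: def={c,h,t} ue=∅
  L1: def={h} ue={t}
  L2: def={d} ue={t}
  L3: def={n} ue=∅
  L4: def={d,n} ue={h}

Backward fixpoint:
  L0: in=∅ out={h,t}
  L1: in={t} out={h}
  L2: in={h,t} out={h}
  L3: in=∅ out=∅
  L4: in={h} out=∅

Conflict graph:
  c↔{h,t}
  d↔{h,n,t}
  h↔{c,d,n,t}
  n↔{d,h}
  t↔{c,d,h}

Chromatic number:
  {c,h,t} pairwise interfere (3-clique) ⇒ χ ≥ 3
  assign c→R1 d→R1 h→R0 n→R2 t→R2 — no edge inside a register ⇒ χ ≤ 3
  χ = 3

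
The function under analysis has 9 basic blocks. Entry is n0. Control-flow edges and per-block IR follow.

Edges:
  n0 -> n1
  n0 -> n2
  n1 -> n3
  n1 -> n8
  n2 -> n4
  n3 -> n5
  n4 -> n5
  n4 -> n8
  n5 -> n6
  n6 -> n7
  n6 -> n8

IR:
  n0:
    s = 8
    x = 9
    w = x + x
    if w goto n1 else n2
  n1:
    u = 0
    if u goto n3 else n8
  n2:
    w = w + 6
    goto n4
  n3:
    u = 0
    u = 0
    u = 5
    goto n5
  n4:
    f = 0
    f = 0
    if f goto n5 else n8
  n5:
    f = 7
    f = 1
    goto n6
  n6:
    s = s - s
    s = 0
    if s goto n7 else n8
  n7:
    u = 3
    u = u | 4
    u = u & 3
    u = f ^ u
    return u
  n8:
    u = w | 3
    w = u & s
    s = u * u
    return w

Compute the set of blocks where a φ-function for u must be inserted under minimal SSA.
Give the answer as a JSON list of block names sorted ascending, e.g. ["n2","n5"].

idom tree: n1←n0 n2←n0 n3←n1 n4←n2 n5←n0 n6←n5 n7←n6 n8←n0
Dom∩ at merges:
  n5: preds {n3,n4}: {n0,n1,n3} ∩ {n0,n2,n4} = {n0}; idom=n0
  n8: preds {n1,n4,n6}: {n0,n1} ∩ {n0,n2,n4} ∩ {n0,n5,n6} = {n0}; idom=n0

DF walk-up:
  n5←n3: walk n3→n1 to n0
  n5←n4: walk n4→n2 to n0
  n8←n1: walk n1 to n0
  n8←n4: walk n4→n2 to n0
  n8←n6: walk n6→n5 to n0
  n0 → ∅
  n1 → {n5,n8}
  n2 → {n5,n8}
  n3 → {n5}
  n4 → {n5,n8}
  n5 → {n8}
  n6 → {n8}
  n7 → ∅
  n8 → ∅

φ for u: defs {n1,n3,n7,n8}
  DF⁺ = {n5,n8}

Answer: ["n5", "n8"]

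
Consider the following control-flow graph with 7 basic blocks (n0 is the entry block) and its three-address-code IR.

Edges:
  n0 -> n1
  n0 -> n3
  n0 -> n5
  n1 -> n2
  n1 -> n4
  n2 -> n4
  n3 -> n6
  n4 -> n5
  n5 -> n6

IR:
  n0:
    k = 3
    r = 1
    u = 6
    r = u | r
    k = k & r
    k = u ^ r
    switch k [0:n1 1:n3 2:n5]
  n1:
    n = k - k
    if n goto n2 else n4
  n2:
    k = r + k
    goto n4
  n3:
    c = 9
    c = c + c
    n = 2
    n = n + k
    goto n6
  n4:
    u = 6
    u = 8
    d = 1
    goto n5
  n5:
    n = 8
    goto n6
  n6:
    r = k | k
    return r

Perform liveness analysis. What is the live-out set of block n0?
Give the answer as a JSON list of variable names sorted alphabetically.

Answer: ["k", "r"]

Working:
def/use:
  n0 def {k,r,u} use ∅
  n1 def {n} use {k}
  n2 def {k} use {k,r}
  n3 def {c,n} use {k}
  n4 def {d,u} use ∅
  n5 def {n} use ∅
  n6 def {r} use {k}

Liveness:
  n0 li=∅ lo={k,r}
  n1 li={k,r} lo={k,r}
  n2 li={k,r} lo={k}
  n3 li={k} lo={k}
  n4 li={k} lo={k}
  n5 li={k} lo={k}
  n6 li={k} lo=∅

live-out(n0) = ["k", "r"]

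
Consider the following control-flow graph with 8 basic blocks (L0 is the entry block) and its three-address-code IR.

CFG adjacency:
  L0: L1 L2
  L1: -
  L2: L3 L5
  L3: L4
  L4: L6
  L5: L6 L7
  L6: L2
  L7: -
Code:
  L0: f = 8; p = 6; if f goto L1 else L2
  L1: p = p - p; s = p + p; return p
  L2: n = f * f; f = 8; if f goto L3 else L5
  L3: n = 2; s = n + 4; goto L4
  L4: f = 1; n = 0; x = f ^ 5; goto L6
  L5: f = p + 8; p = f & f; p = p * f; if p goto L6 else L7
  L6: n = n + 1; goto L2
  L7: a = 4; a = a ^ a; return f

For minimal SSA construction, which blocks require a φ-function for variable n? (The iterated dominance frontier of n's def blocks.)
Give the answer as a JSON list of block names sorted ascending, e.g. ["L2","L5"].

idom tree: L1←L0 L2←L0 L3←L2 L4←L3 L5←L2 L6←L2 L7←L5
Dom at joins:
  L2: preds {L0,L6}: {L0} ∩ {L0,L2,L6} = {L0}; idom=L0
  L6: preds {L4,L5}: {L0,L2,L3,L4} ∩ {L0,L2,L5} = {L0,L2}; idom=L2

Frontier:
  join L2 pred L0: · stop@L0
  join L2 pred L6: L6→L2 stop@L0
  join L6 pred L4: L4→L3 stop@L2
  join L6 pred L5: L5 stop@L2
  L0: DF=∅
  L1: DF=∅
  L2: DF={L2}
  L3: DF={L6}
  L4: DF={L6}
  L5: DF={L6}
  L6: DF={L2}
  L7: DF=∅

φ for n: defs {L2,L3,L4,L6}
  DF⁺ = {L2,L6}

Answer: ["L2", "L6"]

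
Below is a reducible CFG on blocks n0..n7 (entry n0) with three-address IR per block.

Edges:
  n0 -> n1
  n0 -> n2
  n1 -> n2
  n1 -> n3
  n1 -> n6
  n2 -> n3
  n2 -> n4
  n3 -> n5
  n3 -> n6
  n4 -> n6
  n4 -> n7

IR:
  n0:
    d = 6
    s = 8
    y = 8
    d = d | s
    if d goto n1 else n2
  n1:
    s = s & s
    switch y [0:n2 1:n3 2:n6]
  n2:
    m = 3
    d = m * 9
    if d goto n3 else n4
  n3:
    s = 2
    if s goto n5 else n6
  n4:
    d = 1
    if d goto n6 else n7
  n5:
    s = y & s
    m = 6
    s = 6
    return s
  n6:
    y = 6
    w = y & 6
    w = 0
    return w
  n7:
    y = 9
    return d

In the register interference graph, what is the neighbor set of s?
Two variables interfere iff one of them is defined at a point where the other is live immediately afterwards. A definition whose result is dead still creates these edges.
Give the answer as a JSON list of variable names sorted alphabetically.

def/use:
  n0: def={d,s,y} ue=∅
  n1: def={s} ue={s,y}
  n2: def={d,m} ue=∅
  n3: def={s} ue=∅
  n4: def={d} ue=∅
  n5: def={m,s} ue={s,y}
  n6: def={w,y} ue=∅
  n7: def={y} ue={d}

Liveness:
  n0: in=∅ out={s,y}
  n1: in={s,y} out={y}
  n2: in={y} out={y}
  n3: in={y} out={s,y}
  n4: in=∅ out={d}
  n5: in={s,y} out=∅
  n6: in=∅ out=∅
  n7: in={d} out=∅

Interfere edges:
  d↔{s,y}
  m↔{y}
  s↔{d,y}
  w↔∅
  y↔{d,m,s}

N(s) = ["d", "y"]

Answer: ["d", "y"]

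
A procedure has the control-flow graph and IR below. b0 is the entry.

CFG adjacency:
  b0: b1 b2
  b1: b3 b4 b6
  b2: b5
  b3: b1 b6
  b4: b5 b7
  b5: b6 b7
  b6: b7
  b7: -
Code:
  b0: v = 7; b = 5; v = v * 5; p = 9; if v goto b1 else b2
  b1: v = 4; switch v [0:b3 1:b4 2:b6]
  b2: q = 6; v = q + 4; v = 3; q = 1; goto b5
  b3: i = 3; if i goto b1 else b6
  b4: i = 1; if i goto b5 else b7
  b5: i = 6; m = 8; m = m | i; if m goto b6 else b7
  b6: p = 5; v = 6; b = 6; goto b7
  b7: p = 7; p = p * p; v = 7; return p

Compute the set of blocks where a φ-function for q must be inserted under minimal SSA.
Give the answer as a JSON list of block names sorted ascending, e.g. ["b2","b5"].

idom tree: b1←b0 b2←b0 b3←b1 b4←b1 b5←b0 b6←b0 b7←b0
Join-block Dom:
  b1: preds {b0,b3}: {b0} ∩ {b0,b1,b3} = {b0}; idom=b0
  b5: preds {b2,b4}: {b0,b2} ∩ {b0,b1,b4} = {b0}; idom=b0
  b6: preds {b1,b3,b5}: {b0,b1} ∩ {b0,b1,b3} ∩ {b0,b5} = {b0}; idom=b0
  b7: preds {b4,b5,b6}: {b0,b1,b4} ∩ {b0,b5} ∩ {b0,b6} = {b0}; idom=b0

DF derivation:
  b1←b0: walk · to b0
  b1←b3: walk b3→b1 to b0
  b5←b2: walk b2 to b0
  b5←b4: walk b4→b1 to b0
  b6←b1: walk b1 to b0
  b6←b3: walk b3→b1 to b0
  b6←b5: walk b5 to b0
  b7←b4: walk b4→b1 to b0
  b7←b5: walk b5 to b0
  b7←b6: walk b6 to b0
  b0 → ∅
  b1 → {b1,b5,b6,b7}
  b2 → {b5}
  b3 → {b1,b6}
  b4 → {b5,b7}
  b5 → {b6,b7}
  b6 → {b7}
  b7 → ∅

φ for q: defs {b2}
  DF⁺ = {b5,b6,b7}

Answer: ["b5", "b6", "b7"]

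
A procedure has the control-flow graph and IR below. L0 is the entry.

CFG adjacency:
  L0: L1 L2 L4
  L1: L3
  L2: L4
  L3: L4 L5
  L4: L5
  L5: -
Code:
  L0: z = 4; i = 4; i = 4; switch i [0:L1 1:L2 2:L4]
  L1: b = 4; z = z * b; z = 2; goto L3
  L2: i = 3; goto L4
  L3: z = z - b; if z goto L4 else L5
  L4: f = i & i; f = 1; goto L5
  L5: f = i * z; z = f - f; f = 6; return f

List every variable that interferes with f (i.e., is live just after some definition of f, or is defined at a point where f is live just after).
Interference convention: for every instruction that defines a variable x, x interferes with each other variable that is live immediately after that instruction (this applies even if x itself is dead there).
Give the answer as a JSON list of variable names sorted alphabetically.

Block summaries:
  L0 def {i,z} use ∅
  L1 def {b,z} use {z}
  L2 def {i} use ∅
  L3 def {z} use {b,z}
  L4 def {f} use {i}
  L5 def {f,z} use {i,z}

Live sets:
  L0: in=∅ out={i,z}
  L1: in={i,z} out={b,i,z}
  L2: in={z} out={i,z}
  L3: in={b,i,z} out={i,z}
  L4: in={i,z} out={i,z}
  L5: in={i,z} out=∅

Conflict graph:
  b: {i,z}
  f: {i,z}
  i: {b,f,z}
  z: {b,f,i}

N(f) = ["i", "z"]

Answer: ["i", "z"]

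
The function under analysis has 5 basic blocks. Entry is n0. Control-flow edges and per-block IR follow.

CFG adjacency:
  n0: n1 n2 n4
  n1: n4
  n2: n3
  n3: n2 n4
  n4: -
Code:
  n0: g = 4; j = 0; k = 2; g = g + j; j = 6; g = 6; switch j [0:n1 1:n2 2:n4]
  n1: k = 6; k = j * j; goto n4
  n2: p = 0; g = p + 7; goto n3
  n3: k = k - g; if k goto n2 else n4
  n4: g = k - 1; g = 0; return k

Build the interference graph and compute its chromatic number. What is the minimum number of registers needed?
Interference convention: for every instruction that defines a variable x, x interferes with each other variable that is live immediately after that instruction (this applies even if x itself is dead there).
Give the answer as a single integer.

def/use:
  n0: def={g,j,k} ue=∅
  n1: def={k} ue={j}
  n2: def={g,p} ue=∅
  n3: def={k} ue={g,k}
  n4: def={g} ue={k}

Backward fixpoint:
  n0 li=∅ lo={j,k}
  n1 li={j} lo={k}
  n2 li={k} lo={g,k}
  n3 li={g,k} lo={k}
  n4 li={k} lo=∅

Interference:
  g: {j,k}
  j: {g,k}
  k: {g,j,p}
  p: {k}

Colouring:
  lower bound: {g,j,k} mutually conflict ⇒ χ ≥ 3
  3-colouring: r0={k}  r1={g,p}  r2={j}
  χ = 3

Answer: 3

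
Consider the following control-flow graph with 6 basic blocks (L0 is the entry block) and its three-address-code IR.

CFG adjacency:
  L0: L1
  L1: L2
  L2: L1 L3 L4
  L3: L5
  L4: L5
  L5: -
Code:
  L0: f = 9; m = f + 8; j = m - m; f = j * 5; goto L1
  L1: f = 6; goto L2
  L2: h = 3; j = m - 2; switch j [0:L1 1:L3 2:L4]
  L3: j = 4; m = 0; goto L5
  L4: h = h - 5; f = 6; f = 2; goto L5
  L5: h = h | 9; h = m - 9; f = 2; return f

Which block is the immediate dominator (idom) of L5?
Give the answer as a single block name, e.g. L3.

idom tree: L1←L0 L2←L1 L3←L2 L4←L2 L5←L2
Dom at joins:
  L1: preds {L0,L2}: {L0} ∩ {L0,L1,L2} = {L0}; idom=L0
  L5: preds {L3,L4}: {L0,L1,L2,L3} ∩ {L0,L1,L2,L4} = {L0,L1,L2}; idom=L2

idom(L5) = L2

Answer: L2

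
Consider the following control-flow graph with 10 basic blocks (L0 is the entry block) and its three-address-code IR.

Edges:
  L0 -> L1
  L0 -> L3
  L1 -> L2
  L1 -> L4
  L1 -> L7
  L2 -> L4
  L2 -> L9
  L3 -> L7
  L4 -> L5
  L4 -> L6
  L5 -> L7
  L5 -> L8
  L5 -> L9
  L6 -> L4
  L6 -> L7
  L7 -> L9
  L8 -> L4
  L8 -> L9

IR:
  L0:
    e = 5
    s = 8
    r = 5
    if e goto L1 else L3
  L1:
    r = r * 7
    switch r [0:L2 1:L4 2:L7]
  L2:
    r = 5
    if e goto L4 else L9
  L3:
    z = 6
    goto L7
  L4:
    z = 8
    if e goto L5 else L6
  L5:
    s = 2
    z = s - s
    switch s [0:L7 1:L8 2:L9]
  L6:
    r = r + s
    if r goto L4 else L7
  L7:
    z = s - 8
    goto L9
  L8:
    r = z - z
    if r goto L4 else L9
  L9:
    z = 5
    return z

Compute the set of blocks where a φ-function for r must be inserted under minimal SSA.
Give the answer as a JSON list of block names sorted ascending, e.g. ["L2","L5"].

idom tree: L1←L0 L2←L1 L3←L0 L4←L1 L5←L4 L6←L4 L7←L0 L8←L5 L9←L0
Join-block Dom:
  L4: preds {L1,L2,L6,L8}: {L0,L1} ∩ {L0,L1,L2} ∩ {L0,L1,L4,L6} ∩ {L0,L1,L4,L5,L8} = {L0,L1}; idom=L1
  L7: preds {L1,L3,L5,L6}: {L0,L1} ∩ {L0,L3} ∩ {L0,L1,L4,L5} ∩ {L0,L1,L4,L6} = {L0}; idom=L0
  L9: preds {L2,L5,L7,L8}: {L0,L1,L2} ∩ {L0,L1,L4,L5} ∩ {L0,L7} ∩ {L0,L1,L4,L5,L8} = {L0}; idom=L0

Frontier:
  L4←L1: walk · to L1
  L4←L2: walk L2 to L1
  L4←L6: walk L6→L4 to L1
  L4←L8: walk L8→L5→L4 to L1
  L7←L1: walk L1 to L0
  L7←L3: walk L3 to L0
  L7←L5: walk L5→L4→L1 to L0
  L7←L6: walk L6→L4→L1 to L0
  L9←L2: walk L2→L1 to L0
  L9←L5: walk L5→L4→L1 to L0
  L9←L7: walk L7 to L0
  L9←L8: walk L8→L5→L4→L1 to L0
  DF(L0)=∅
  DF(L1)={L7,L9}
  DF(L2)={L4,L9}
  DF(L3)={L7}
  DF(L4)={L4,L7,L9}
  DF(L5)={L4,L7,L9}
  DF(L6)={L4,L7}
  DF(L7)={L9}
  DF(L8)={L4,L9}
  DF(L9)=∅

φ for r: defs {L0,L1,L2,L6,L8}
  DF⁺ = {L4,L7,L9}

Answer: ["L4", "L7", "L9"]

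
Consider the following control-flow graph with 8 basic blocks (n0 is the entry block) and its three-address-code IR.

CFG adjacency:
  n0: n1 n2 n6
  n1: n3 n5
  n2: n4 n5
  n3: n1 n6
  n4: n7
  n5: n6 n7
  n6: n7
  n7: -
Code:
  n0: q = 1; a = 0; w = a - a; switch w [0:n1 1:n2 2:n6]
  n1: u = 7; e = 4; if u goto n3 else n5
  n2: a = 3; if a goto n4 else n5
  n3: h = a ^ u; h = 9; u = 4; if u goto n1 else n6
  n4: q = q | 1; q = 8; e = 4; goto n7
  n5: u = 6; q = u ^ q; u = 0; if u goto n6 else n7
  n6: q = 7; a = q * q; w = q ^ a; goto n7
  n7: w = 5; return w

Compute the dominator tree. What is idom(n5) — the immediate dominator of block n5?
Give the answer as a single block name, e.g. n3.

idom tree: n1←n0 n2←n0 n3←n1 n4←n2 n5←n0 n6←n0 n7←n0
Dom∩ at merges:
  n1: preds {n0,n3}: {n0} ∩ {n0,n1,n3} = {n0}; idom=n0
  n5: preds {n1,n2}: {n0,n1} ∩ {n0,n2} = {n0}; idom=n0
  n6: preds {n0,n3,n5}: {n0} ∩ {n0,n1,n3} ∩ {n0,n5} = {n0}; idom=n0
  n7: preds {n4,n5,n6}: {n0,n2,n4} ∩ {n0,n5} ∩ {n0,n6} = {n0}; idom=n0

idom(n5) = n0

Answer: n0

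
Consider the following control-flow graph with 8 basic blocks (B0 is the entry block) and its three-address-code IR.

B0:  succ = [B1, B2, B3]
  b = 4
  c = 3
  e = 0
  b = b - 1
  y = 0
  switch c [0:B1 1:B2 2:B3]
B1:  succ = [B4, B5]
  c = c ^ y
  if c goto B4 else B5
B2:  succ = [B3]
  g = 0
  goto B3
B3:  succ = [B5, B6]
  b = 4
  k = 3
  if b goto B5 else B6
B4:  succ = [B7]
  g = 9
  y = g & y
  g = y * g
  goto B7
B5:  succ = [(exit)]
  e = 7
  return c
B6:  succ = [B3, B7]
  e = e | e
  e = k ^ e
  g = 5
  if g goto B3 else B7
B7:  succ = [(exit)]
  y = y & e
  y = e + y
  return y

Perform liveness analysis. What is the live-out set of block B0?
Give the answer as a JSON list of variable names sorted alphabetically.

Answer: ["c", "e", "y"]

Analysis:
Block summaries:
  B0: def={b,c,e,y} ue=∅
  B1: def={c} ue={c,y}
  B2: def={g} ue=∅
  B3: def={b,k} ue=∅
  B4: def={g,y} ue={y}
  B5: def={e} ue={c}
  B6: def={e,g} ue={e,k}
  B7: def={y} ue={e,y}

Live sets:
  B0 li=∅ lo={c,e,y}
  B1 li={c,e,y} lo={c,e,y}
  B2 li={c,e,y} lo={c,e,y}
  B3 li={c,e,y} lo={c,e,k,y}
  B4 li={e,y} lo={e,y}
  B5 li={c} lo=∅
  B6 li={c,e,k,y} lo={c,e,y}
  B7 li={e,y} lo=∅

live-out(B0) = ["c", "e", "y"]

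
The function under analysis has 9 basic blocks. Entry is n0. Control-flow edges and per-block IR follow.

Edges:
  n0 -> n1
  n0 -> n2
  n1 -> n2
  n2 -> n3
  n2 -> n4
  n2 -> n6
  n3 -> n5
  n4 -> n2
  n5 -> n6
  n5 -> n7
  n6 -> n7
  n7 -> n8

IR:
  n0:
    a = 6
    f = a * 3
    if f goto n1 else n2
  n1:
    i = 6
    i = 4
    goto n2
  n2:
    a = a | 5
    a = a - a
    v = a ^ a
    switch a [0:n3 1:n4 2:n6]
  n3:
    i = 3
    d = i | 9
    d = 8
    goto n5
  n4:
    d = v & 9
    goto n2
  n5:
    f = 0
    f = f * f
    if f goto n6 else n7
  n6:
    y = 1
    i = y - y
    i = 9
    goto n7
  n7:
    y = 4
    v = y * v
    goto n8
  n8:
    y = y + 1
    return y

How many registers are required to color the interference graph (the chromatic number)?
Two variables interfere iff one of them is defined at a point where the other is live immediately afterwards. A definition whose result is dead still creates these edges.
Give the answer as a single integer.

Answer: 3

Analysis:
Per-block:
  n0: def={a,f} ue=∅
  n1: def={i} ue=∅
  n2: def={a,v} ue={a}
  n3: def={d,i} ue=∅
  n4: def={d} ue={v}
  n5: def={f} ue=∅
  n6: def={i,y} ue=∅
  n7: def={v,y} ue={v}
  n8: def={y} ue={y}

Liveness:
  n0 li=∅ lo={a}
  n1 li={a} lo={a}
  n2 li={a} lo={a,v}
  n3 li={v} lo={v}
  n4 li={a,v} lo={a}
  n5 li={v} lo={v}
  n6 li={v} lo={v}
  n7 li={v} lo={y}
  n8 li={y} lo=∅

Interfere edges:
  a — {d,f,i,v}
  d — {a,v}
  f — {a,v}
  i — {a,v}
  v — {a,d,f,i,y}
  y — {v}

Chromatic number:
  {a,d,v} pairwise interfere (3-clique) ⇒ χ ≥ 3
  3-colouring: R0={v}  R1={a,y}  R2={d,f,i}
  χ = 3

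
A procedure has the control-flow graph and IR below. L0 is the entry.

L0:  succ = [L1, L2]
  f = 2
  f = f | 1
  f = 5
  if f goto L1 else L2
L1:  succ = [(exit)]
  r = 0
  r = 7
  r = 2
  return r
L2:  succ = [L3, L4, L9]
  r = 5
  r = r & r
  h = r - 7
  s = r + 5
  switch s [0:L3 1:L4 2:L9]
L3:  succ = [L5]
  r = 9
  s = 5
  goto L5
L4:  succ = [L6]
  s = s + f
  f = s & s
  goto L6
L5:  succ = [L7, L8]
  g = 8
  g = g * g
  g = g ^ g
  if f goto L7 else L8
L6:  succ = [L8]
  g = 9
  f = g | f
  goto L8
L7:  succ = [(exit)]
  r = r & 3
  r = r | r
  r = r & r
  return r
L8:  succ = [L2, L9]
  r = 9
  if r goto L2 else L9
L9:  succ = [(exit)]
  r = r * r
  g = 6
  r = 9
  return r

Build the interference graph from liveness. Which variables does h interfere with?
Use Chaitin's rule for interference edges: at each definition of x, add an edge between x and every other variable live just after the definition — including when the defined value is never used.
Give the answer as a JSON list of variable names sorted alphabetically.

Answer: ["f", "r"]

Derivation:
def/use:
  L0: def={f} ue=∅
  L1: def={r} ue=∅
  L2: def={h,r,s} ue=∅
  L3: def={r,s} ue=∅
  L4: def={f,s} ue={f,s}
  L5: def={g} ue={f}
  L6: def={f,g} ue={f}
  L7: def={r} ue={r}
  L8: def={r} ue=∅
  L9: def={g,r} ue={r}

Backward fixpoint:
  L0 li=∅ lo={f}
  L1 li=∅ lo=∅
  L2 li={f} lo={f,r,s}
  L3 li={f} lo={f,r}
  L4 li={f,s} lo={f}
  L5 li={f,r} lo={f,r}
  L6 li={f} lo={f}
  L7 li={r} lo=∅
  L8 li={f} lo={f,r}
  L9 li={r} lo=∅

Interfere edges:
  f: {g,h,r,s}
  g: {f,r}
  h: {f,r}
  r: {f,g,h,s}
  s: {f,r}

N(h) = ["f", "r"]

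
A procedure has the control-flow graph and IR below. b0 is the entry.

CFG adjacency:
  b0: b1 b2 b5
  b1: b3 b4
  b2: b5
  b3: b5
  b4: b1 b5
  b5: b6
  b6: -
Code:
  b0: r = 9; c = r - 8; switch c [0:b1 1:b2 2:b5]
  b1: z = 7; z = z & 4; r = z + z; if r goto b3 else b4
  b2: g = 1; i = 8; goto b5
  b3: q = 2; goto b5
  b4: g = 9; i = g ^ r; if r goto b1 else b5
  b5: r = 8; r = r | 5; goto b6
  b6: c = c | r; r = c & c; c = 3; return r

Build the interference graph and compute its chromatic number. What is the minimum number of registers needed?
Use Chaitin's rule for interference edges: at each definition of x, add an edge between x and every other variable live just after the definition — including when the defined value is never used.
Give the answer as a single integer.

Answer: 3

Working:
Block summaries:
  b0: {c,r} / ∅
  b1: {r,z} / ∅
  b2: {g,i} / ∅
  b3: {q} / ∅
  b4: {g,i} / {r}
  b5: {r} / ∅
  b6: {c,r} / {c,r}

Liveness:
  b0 li=∅ lo={c}
  b1 li={c} lo={c,r}
  b2 li={c} lo={c}
  b3 li={c} lo={c}
  b4 li={c,r} lo={c}
  b5 li={c} lo={c,r}
  b6 li={c,r} lo=∅

Interfere edges:
  c↔{g,i,q,r,z}
  g↔{c,r}
  i↔{c,r}
  q↔{c}
  r↔{c,g,i}
  z↔{c}

Registers:
  clique {c,g,r} ⇒ need ≥ 3
  assign c→R0 g→R2 i→R2 q→R1 r→R1 z→R1 — no edge inside a register ⇒ χ ≤ 3
  χ = 3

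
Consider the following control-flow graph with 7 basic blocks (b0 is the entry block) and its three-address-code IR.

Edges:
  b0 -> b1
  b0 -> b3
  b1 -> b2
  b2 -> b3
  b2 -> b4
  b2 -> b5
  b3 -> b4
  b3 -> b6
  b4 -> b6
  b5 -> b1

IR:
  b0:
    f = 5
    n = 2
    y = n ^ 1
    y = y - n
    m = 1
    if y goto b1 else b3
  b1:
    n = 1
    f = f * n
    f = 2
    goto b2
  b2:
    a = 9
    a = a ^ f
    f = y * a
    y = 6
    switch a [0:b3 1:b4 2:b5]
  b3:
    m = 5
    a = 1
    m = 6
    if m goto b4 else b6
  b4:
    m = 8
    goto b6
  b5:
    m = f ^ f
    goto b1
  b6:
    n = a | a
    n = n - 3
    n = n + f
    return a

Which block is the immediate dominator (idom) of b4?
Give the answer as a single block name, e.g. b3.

Answer: b0

Working:
idom tree: b1←b0 b2←b1 b3←b0 b4←b0 b5←b2 b6←b0
Join-block Dom:
  b1: preds {b0,b5}: {b0} ∩ {b0,b1,b2,b5} = {b0}; idom=b0
  b3: preds {b0,b2}: {b0} ∩ {b0,b1,b2} = {b0}; idom=b0
  b4: preds {b2,b3}: {b0,b1,b2} ∩ {b0,b3} = {b0}; idom=b0
  b6: preds {b3,b4}: {b0,b3} ∩ {b0,b4} = {b0}; idom=b0

idom(b4) = b0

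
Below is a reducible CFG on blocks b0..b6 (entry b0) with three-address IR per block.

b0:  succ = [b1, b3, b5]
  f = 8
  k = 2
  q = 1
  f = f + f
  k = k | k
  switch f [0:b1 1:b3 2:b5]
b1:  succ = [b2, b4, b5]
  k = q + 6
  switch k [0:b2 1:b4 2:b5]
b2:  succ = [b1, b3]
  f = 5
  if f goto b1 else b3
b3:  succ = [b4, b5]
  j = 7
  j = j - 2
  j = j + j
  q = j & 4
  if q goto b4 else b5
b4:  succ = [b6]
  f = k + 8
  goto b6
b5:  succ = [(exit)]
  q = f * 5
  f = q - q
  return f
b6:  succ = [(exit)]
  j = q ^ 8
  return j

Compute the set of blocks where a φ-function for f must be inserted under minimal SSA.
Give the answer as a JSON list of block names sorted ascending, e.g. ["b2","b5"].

Answer: ["b1", "b3", "b4", "b5"]

Working:
idom tree: b1←b0 b2←b1 b3←b0 b4←b0 b5←b0 b6←b4
Join-block Dom:
  b1: preds {b0,b2}: {b0} ∩ {b0,b1,b2} = {b0}; idom=b0
  b3: preds {b0,b2}: {b0} ∩ {b0,b1,b2} = {b0}; idom=b0
  b4: preds {b1,b3}: {b0,b1} ∩ {b0,b3} = {b0}; idom=b0
  b5: preds {b0,b1,b3}: {b0} ∩ {b0,b1} ∩ {b0,b3} = {b0}; idom=b0

DF derivation:
  b1←b0: walk · to b0
  b1←b2: walk b2→b1 to b0
  b3←b0: walk · to b0
  b3←b2: walk b2→b1 to b0
  b4←b1: walk b1 to b0
  b4←b3: walk b3 to b0
  b5←b0: walk · to b0
  b5←b1: walk b1 to b0
  b5←b3: walk b3 to b0
  DF(b0)=∅
  DF(b1)={b1,b3,b4,b5}
  DF(b2)={b1,b3}
  DF(b3)={b4,b5}
  DF(b4)=∅
  DF(b5)=∅
  DF(b6)=∅

φ for f: defs {b0,b2,b4,b5}
  DF⁺ = {b1,b3,b4,b5}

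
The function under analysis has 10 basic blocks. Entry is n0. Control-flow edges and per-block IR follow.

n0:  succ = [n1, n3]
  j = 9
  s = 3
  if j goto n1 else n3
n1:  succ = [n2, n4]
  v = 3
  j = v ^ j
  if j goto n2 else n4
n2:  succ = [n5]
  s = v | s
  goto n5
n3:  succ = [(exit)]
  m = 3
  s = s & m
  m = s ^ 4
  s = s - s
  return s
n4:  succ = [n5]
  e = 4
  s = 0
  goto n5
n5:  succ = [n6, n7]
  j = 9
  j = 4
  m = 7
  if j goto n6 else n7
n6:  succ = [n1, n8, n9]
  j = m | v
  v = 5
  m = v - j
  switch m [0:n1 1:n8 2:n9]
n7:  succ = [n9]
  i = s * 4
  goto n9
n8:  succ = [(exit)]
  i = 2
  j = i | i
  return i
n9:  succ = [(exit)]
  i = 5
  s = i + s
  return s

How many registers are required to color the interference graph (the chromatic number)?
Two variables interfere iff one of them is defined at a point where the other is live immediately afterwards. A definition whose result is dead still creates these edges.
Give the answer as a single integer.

Block summaries:
  n0: {j,s} / ∅
  n1: {j,v} / {j}
  n2: {s} / {s,v}
  n3: {m,s} / {s}
  n4: {e,s} / ∅
  n5: {j,m} / ∅
  n6: {j,m,v} / {m,v}
  n7: {i} / {s}
  n8: {i,j} / ∅
  n9: {i,s} / {s}

Backward fixpoint:
  live n0: ∅→{j,s}
  live n1: {j,s}→{s,v}
  live n2: {s,v}→{s,v}
  live n3: {s}→∅
  live n4: {v}→{s,v}
  live n5: {s,v}→{m,s,v}
  live n6: {m,s,v}→{j,s}
  live n7: {s}→{s}
  live n8: ∅→∅
  live n9: {s}→∅

Conflict graph:
  e↔{v}
  i↔{j,s}
  j↔{i,m,s,v}
  m↔{j,s,v}
  s↔{i,j,m,v}
  v↔{e,j,m,s}

Colouring:
  lower bound: {j,m,s,v} mutually conflict ⇒ χ ≥ 4
  4-colouring: c0={e,j}  c1={s}  c2={i,v}  c3={m}
  χ = 4

Answer: 4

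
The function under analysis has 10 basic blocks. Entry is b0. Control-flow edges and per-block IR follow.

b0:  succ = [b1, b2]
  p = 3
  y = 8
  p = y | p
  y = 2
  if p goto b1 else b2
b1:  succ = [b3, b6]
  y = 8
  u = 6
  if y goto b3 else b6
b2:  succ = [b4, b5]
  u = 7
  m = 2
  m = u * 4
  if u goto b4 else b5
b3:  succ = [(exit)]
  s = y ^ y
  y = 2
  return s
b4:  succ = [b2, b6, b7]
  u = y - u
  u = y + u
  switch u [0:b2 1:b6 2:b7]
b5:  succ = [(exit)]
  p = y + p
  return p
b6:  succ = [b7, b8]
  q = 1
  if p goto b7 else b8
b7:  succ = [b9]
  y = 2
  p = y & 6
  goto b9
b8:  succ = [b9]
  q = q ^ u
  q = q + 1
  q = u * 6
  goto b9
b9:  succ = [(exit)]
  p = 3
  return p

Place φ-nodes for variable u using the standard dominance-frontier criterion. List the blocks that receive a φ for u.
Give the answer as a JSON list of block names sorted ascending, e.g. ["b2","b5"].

idom tree: b1←b0 b2←b0 b3←b1 b4←b2 b5←b2 b6←b0 b7←b0 b8←b6 b9←b0
Join-block Dom:
  b2: preds {b0,b4}: {b0} ∩ {b0,b2,b4} = {b0}; idom=b0
  b6: preds {b1,b4}: {b0,b1} ∩ {b0,b2,b4} = {b0}; idom=b0
  b7: preds {b4,b6}: {b0,b2,b4} ∩ {b0,b6} = {b0}; idom=b0
  b9: preds {b7,b8}: {b0,b7} ∩ {b0,b6,b8} = {b0}; idom=b0

DF walk-up:
  b2←b0: walk · to b0
  b2←b4: walk b4→b2 to b0
  b6←b1: walk b1 to b0
  b6←b4: walk b4→b2 to b0
  b7←b4: walk b4→b2 to b0
  b7←b6: walk b6 to b0
  b9←b7: walk b7 to b0
  b9←b8: walk b8→b6 to b0
  b0: DF=∅
  b1: DF={b6}
  b2: DF={b2,b6,b7}
  b3: DF=∅
  b4: DF={b2,b6,b7}
  b5: DF=∅
  b6: DF={b7,b9}
  b7: DF={b9}
  b8: DF={b9}
  b9: DF=∅

φ for u: defs {b1,b2,b4}
  DF⁺ = {b2,b6,b7,b9}

Answer: ["b2", "b6", "b7", "b9"]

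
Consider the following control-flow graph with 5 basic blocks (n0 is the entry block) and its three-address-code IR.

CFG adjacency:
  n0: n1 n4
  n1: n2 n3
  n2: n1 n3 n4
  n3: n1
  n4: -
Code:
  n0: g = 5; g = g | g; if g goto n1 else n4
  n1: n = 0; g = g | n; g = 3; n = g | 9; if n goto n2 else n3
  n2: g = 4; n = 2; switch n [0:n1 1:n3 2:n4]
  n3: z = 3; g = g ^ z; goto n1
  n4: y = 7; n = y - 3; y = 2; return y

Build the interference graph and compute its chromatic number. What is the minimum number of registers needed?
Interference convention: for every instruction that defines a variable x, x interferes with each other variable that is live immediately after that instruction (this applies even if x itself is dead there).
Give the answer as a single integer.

Answer: 2

Derivation:
Block summaries:
  n0 def {g} use ∅
  n1 def {g,n} use {g}
  n2 def {g,n} use ∅
  n3 def {g,z} use {g}
  n4 def {n,y} use ∅

Backward fixpoint:
  n0 li=∅ lo={g}
  n1 li={g} lo={g}
  n2 li=∅ lo={g}
  n3 li={g} lo={g}
  n4 li=∅ lo=∅

Conflict graph:
  g↔{n,z}
  n↔{g}
  y↔∅
  z↔{g}

Chromatic number:
  clique {g,n} ⇒ need ≥ 2
  assign g→R0 n→R1 y→R0 z→R1 — no edge inside a register ⇒ χ ≤ 2
  χ = 2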